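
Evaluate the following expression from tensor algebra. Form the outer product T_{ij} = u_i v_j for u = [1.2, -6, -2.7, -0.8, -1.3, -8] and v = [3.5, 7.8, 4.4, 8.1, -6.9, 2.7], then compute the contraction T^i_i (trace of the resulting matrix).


The outer product gives T_{ij} = u_i v_j.
The trace (contraction) is Tr(T) = sum_i T_{ii} = sum_i u_i v_i.
Diagonal entries:
T_{11} = u_1 * v_1 = 1.2 * 3.5 = 4.2
T_{22} = u_2 * v_2 = -6 * 7.8 = -46.8
T_{33} = u_3 * v_3 = -2.7 * 4.4 = -11.88
T_{44} = u_4 * v_4 = -0.8 * 8.1 = -6.48
T_{55} = u_5 * v_5 = -1.3 * -6.9 = 8.97
T_{66} = u_6 * v_6 = -8 * 2.7 = -21.6
Tr(T) = 4.2 + -46.8 + -11.88 + -6.48 + 8.97 + -21.6 = -73.59

-73.59


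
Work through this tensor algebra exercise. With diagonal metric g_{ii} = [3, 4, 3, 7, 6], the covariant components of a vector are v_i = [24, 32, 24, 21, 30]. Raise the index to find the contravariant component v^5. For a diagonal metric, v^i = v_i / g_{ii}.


To raise an index with a diagonal metric: v^i = v_i / g_{ii}.
For index 5: v_5 = 30, g_{55} = 6
v^5 = 30 / 6 = 5

5


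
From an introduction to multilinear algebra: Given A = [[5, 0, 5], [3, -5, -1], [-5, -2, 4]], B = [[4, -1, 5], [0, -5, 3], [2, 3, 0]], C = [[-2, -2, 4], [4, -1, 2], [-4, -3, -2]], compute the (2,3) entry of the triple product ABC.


(ABC)_{23} = sum_m (AB)_{2m} C_{m3}. First compute row 2 of AB.
(AB)_{21} = 3*4 + -5*0 + -1*2 = 10
(AB)_{22} = 3*-1 + -5*-5 + -1*3 = 19
(AB)_{23} = 3*5 + -5*3 + -1*0 = 0
Now contract with column 3 of C:
(AB)_{21} * C_{13} = 10 * 4 = 40
(AB)_{22} * C_{23} = 19 * 2 = 38
(AB)_{23} * C_{33} = 0 * -2 = 0
(ABC)_{23} = 40 + 38 + 0 = 78

78


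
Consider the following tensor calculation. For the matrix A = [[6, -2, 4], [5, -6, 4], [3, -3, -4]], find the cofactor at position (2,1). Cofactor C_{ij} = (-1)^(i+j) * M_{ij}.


To find cofactor C_{21}, delete row 2 and column 1.
The resulting 2x2 submatrix is: [[-2, 4], [-3, -4]]
Minor M_{21} = -2*-4 - 4*-3
  = 8 - -12 = 20
Sign = (-1)^(2+1) = (-1)^3 = -1
Cofactor C_{21} = -1 * 20 = -20

-20


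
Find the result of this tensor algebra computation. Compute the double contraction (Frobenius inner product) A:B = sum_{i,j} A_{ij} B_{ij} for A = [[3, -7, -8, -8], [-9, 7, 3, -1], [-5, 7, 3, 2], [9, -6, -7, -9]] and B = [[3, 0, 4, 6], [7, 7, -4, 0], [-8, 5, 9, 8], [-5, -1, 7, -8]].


A:B = sum over all i,j of A_{ij} * B_{ij}.
Row 1: 3*3=9, -7*0=0, -8*4=-32, -8*6=-48 => row sum = -71
Row 2: -9*7=-63, 7*7=49, 3*-4=-12, -1*0=0 => row sum = -26
Row 3: -5*-8=40, 7*5=35, 3*9=27, 2*8=16 => row sum = 118
Row 4: 9*-5=-45, -6*-1=6, -7*7=-49, -9*-8=72 => row sum = -16
Total = -71 + -26 + 118 + -16 = 5

5


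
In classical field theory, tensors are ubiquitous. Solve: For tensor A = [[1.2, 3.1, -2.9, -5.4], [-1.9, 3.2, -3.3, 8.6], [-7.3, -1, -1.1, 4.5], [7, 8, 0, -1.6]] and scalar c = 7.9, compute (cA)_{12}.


Scalar multiplication: (cA)_{ij} = c * A_{ij}.
c = 7.9
A_{12} = 3.1
(cA)_{12} = 7.9 * 3.1 = 24.49

24.49


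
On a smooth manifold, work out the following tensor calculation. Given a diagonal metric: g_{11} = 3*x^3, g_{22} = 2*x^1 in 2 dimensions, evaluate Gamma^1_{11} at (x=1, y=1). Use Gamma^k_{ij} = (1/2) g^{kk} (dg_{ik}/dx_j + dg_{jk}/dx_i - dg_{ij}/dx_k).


For a diagonal metric, Gamma^k_{ij} = (1/2) g^{kk} (dg_{ik}/dx_j + dg_{jk}/dx_i - dg_{ij}/dx_k).
The metric is diagonal, so g_{ab} = 0 for a != b.
At the given point: g_{11} = 3, g_{22} = 2
g^{11} = 1/3
dg_{11}/dx_1 = dg_{11}/dx_1 = 9
dg_{11}/dx_1 = dg_{11}/dx_1 = 9
dg_{11}/dx_1 = dg_{11}/dx_1 = 9
Numerator = 9 + 9 - 9 = 9
Gamma^1_{11} = 9 / (2 * 3) = 3/2

3/2


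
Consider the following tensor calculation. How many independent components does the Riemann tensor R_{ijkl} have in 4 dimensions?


The Riemann tensor in d dimensions has d^2(d^2 - 1)/12 independent components.
d = 4, so d^2 = 16
d^2 - 1 = 15
d^2(d^2 - 1) = 16 * 15 = 240
Divide by 12: 240 / 12 = 20

20


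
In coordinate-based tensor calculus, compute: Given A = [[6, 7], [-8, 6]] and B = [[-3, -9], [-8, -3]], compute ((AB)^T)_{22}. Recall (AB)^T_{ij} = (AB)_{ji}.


(AB)^T_{ij} = (AB)_{ji} = sum_k A_{jk} B_{ki}.
For i=2, j=2 we need (AB)_{22}:
A_{21} * B_{12} = -8 * -9 = 72
A_{22} * B_{22} = 6 * -3 = -18
Sum = 72 + -18 = 54

54


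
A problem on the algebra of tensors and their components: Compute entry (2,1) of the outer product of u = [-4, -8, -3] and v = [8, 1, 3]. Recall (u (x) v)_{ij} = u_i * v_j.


The outer product entry T_{ij} = u_i * v_j.
We need i=2, j=1.
u_2 = -8, v_1 = 8
T_{2,1} = -8 * 8 = -64

-64


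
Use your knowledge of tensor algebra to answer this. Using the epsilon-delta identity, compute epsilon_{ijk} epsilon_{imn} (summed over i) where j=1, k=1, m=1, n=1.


Using the identity: epsilon_{ijk} epsilon_{imn} = delta_{jm} delta_{kn} - delta_{jn} delta_{km}.
delta_{11} = 1
delta_{11} = 1
delta_{11} = 1
delta_{11} = 1
Result = 1 * 1 - 1 * 1 = 1 - 1 = 0

0


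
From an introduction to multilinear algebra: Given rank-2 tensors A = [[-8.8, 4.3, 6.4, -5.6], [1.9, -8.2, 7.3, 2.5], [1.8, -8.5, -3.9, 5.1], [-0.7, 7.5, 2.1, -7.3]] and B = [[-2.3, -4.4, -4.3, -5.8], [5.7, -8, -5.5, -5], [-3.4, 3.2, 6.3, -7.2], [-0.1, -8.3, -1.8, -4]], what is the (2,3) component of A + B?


Tensor addition is component-wise: (A + B)_{ij} = A_{ij} + B_{ij}.
A_{23} = 7.3
B_{23} = -5.5
(A + B)_{23} = 7.3 + -5.5 = 1.8

1.8


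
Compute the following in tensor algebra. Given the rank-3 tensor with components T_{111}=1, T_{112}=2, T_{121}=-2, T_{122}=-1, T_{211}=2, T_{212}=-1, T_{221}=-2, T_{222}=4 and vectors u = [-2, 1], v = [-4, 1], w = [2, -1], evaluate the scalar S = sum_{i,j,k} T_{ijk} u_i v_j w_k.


S = sum over i,j,k of T_{ijk} u_i v_j w_k. Expanding all 8 terms:
T_{111}*u_1*v_1*w_1 = 1*-2*-4*2 = 16  (running total: 16)
T_{112}*u_1*v_1*w_2 = 2*-2*-4*-1 = -16  (running total: 0)
T_{121}*u_1*v_2*w_1 = -2*-2*1*2 = 8  (running total: 8)
T_{122}*u_1*v_2*w_2 = -1*-2*1*-1 = -2  (running total: 6)
T_{211}*u_2*v_1*w_1 = 2*1*-4*2 = -16  (running total: -10)
T_{212}*u_2*v_1*w_2 = -1*1*-4*-1 = -4  (running total: -14)
T_{221}*u_2*v_2*w_1 = -2*1*1*2 = -4  (running total: -18)
T_{222}*u_2*v_2*w_2 = 4*1*1*-1 = -4  (running total: -22)
S = -22

-22


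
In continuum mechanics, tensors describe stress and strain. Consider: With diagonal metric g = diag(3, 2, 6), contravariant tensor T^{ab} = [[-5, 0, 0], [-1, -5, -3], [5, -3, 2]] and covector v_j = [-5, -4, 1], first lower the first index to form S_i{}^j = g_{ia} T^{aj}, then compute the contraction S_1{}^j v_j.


Step 1: lower the first index. For a diagonal metric, g_{ia} T^{aj} = g_{ii} T^{ij} (no sum on i).
g_{11} = 3
S_1{}^1 = 3 * T^{11} = 3 * -5 = -15
S_1{}^2 = 3 * T^{12} = 3 * 0 = 0
S_1{}^3 = 3 * T^{13} = 3 * 0 = 0
Step 2: contract S_1{}^j with v_j.
S_1{}^1 * v_1 = -15 * -5 = 75
S_1{}^2 * v_2 = 0 * -4 = 0
S_1{}^3 * v_3 = 0 * 1 = 0
Result = 75 + 0 + 0 = 75

75


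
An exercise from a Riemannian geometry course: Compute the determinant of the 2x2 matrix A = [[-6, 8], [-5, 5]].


For a 2x2 matrix [[a, b], [c, d]], det = a*d - b*c.
a = -6, b = 8, c = -5, d = 5
a*d = -6 * 5 = -30
b*c = 8 * -5 = -40
det = -30 - -40 = 10

10


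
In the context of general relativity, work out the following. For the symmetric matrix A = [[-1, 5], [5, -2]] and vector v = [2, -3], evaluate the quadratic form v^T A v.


First compute Av:
(Av)_1 = -1*2 + 5*-3 = -17
(Av)_2 = 5*2 + -2*-3 = 16
Av = [-17, 16]
Then v^T (Av) = 2*-17 + -3*16
= -34 + -48 = -82

-82


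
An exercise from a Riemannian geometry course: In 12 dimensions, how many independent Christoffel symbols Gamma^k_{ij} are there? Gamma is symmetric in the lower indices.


Christoffel symbols Gamma^k_{ij} are symmetric in i,j, so there are d * d(d+1)/2 independent symbols.
d = 12
d(d+1)/2 = 12 * 13 / 2 = 78
Total = 12 * 78 = 936

936


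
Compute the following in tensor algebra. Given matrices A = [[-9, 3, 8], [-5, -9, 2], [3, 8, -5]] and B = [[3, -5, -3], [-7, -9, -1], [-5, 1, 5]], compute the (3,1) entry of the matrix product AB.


(AB)_{ij} = sum_k A_{ik} B_{kj}.
For i=3, j=1:
A_{31} * B_{11} = 3 * 3 = 9
A_{32} * B_{21} = 8 * -7 = -56
A_{33} * B_{31} = -5 * -5 = 25
Sum = 9 + -56 + 25 = -22

-22


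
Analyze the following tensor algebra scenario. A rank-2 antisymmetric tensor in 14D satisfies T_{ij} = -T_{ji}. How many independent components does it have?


An antisymmetric rank-2 tensor satisfies A_{ij} = -A_{ji}, so diagonal entries are zero.
The independent components are the upper-triangular entries: C(n, 2) = n(n-1)/2.
n = 14
C(14, 2) = 14 * 13 / 2 = 182 / 2 = 91

91


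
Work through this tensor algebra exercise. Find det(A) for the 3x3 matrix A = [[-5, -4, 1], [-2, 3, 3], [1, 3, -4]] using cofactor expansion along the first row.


Expanding along the first row, det(A) = a11*M_11 - a12*M_12 + a13*M_13, where M_1j is the (1,j) minor.
Minor M_11 = 3*-4 - 3*3 = -21
Minor M_12 = -2*-4 - 3*1 = 5
Minor M_13 = -2*3 - 3*1 = -9
det = -5*(-21) - -4*(5) + 1*(-9)
    = 105 - -20 + -9
    = 116

116


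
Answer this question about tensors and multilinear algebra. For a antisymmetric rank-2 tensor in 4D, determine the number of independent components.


A antisymmetric rank-2 tensor in d dimensions has d(d-1)/2 independent components.
d = 4
d(d-1)/2 = 4 * 3 / 2 = 12 / 2 = 6

6


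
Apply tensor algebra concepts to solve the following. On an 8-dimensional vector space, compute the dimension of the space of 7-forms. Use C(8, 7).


The dimension of the space of p-forms on an n-dimensional space is C(n, p).
n = 8, p = 7
C(8, 7) = 8! / (7! * 1!) = 8

8


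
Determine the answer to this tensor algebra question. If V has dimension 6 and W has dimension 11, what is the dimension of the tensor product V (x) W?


The dimension of a tensor product is the product of dimensions.
dim(V) = 6, dim(W) = 11
dim(V (x) W) = 6 * 11 = 66

66


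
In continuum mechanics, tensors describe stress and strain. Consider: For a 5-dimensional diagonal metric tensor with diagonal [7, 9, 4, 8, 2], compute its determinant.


For a diagonal metric, the determinant is the product of diagonal entries.
Diagonal entries: 7, 9, 4, 8, 2
det(g) = 7 * 9 * 4 * 8 * 2 = 4032

4032


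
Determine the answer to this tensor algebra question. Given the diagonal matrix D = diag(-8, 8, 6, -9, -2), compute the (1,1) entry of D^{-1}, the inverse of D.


For a diagonal matrix, the inverse has entries (D^{-1})_{ii} = 1/d_{ii}.
The diagonal entries are: d_{11} = -8, d_{22} = 8, d_{33} = 6, d_{44} = -9, d_{55} = -2
We need (D^{-1})_{11} = 1/d_{11} = 1/-8 = -1/8

-1/8


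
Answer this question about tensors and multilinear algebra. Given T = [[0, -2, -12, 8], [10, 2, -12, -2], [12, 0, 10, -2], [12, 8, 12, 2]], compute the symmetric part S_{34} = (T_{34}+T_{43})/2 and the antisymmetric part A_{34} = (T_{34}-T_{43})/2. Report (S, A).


T_{34} = -2
T_{43} = 12
S_{34} = (-2 + 12)/2 = 10/2 = 5
A_{34} = (-2 - 12)/2 = -14/2 = -7
Check: S + A = 5 + -7 = -2 = T_{34}.

(5, -7)


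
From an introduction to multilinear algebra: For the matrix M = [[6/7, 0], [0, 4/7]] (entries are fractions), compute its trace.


The trace is the sum of diagonal entries.
Diagonal: M[1,1] = 6/7, M[2,2] = 4/7
Tr(M) = 6/7 + 4/7
Computing step by step:
After adding M[1,1]: 6/7
After adding M[2,2]: 10/7
Tr(M) = 10/7

10/7


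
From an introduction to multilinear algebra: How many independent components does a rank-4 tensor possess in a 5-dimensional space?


The number of components of a rank-r tensor in d dimensions is d^r.
Here d = 5 and r = 4.
5^4 = 625

625


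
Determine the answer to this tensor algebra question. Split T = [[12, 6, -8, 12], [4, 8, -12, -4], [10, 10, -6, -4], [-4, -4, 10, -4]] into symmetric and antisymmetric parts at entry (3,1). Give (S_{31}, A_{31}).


T_{31} = 10
T_{13} = -8
S_{31} = (10 + -8)/2 = 2/2 = 1
A_{31} = (10 - -8)/2 = 18/2 = 9
Check: S + A = 1 + 9 = 10 = T_{31}.

(1, 9)


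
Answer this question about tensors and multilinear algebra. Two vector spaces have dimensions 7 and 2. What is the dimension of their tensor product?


The dimension of a tensor product is the product of dimensions.
dim(V) = 7, dim(W) = 2
dim(V (x) W) = 7 * 2 = 14

14


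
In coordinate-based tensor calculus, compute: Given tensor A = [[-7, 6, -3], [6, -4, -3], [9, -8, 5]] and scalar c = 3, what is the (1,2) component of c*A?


Scalar multiplication: (cA)_{ij} = c * A_{ij}.
c = 3
A_{12} = 6
(cA)_{12} = 3 * 6 = 18

18


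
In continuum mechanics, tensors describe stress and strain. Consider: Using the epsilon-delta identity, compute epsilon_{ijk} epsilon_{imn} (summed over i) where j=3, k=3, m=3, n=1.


Using the identity: epsilon_{ijk} epsilon_{imn} = delta_{jm} delta_{kn} - delta_{jn} delta_{km}.
delta_{33} = 1
delta_{31} = 0
delta_{31} = 0
delta_{33} = 1
Result = 1 * 0 - 0 * 1 = 0 - 0 = 0

0


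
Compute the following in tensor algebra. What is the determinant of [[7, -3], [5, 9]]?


For a 2x2 matrix [[a, b], [c, d]], det = a*d - b*c.
a = 7, b = -3, c = 5, d = 9
a*d = 7 * 9 = 63
b*c = -3 * 5 = -15
det = 63 - -15 = 78

78


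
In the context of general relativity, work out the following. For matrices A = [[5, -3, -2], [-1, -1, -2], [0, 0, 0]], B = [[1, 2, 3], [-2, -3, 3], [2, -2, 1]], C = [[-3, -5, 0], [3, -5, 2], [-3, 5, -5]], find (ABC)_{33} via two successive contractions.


(ABC)_{33} = sum_m (AB)_{3m} C_{m3}. First compute row 3 of AB.
(AB)_{31} = 0*1 + 0*-2 + 0*2 = 0
(AB)_{32} = 0*2 + 0*-3 + 0*-2 = 0
(AB)_{33} = 0*3 + 0*3 + 0*1 = 0
Now contract with column 3 of C:
(AB)_{31} * C_{13} = 0 * 0 = 0
(AB)_{32} * C_{23} = 0 * 2 = 0
(AB)_{33} * C_{33} = 0 * -5 = 0
(ABC)_{33} = 0 + 0 + 0 = 0

0


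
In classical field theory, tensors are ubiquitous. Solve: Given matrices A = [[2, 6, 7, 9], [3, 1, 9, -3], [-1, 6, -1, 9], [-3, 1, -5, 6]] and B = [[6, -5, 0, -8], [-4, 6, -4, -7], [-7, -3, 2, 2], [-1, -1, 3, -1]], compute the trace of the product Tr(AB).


Tr(AB) = sum_i (AB)_{ii} where (AB)_{ii} = sum_k A_{ik} B_{ki}.
(AB)_{11} = 2*6 + 6*-4 + 7*-7 + 9*-1 = -70
(AB)_{22} = 3*-5 + 1*6 + 9*-3 + -3*-1 = -33
(AB)_{33} = -1*0 + 6*-4 + -1*2 + 9*3 = 1
(AB)_{44} = -3*-8 + 1*-7 + -5*2 + 6*-1 = 1
Tr(AB) = -70 + -33 + 1 + 1 = -101

-101


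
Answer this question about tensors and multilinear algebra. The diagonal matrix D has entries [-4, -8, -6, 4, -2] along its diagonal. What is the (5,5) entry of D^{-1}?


For a diagonal matrix, the inverse has entries (D^{-1})_{ii} = 1/d_{ii}.
The diagonal entries are: d_{11} = -4, d_{22} = -8, d_{33} = -6, d_{44} = 4, d_{55} = -2
We need (D^{-1})_{55} = 1/d_{55} = 1/-2 = -1/2

-1/2


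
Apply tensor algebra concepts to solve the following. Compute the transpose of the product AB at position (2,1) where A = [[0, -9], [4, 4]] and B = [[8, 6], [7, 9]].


(AB)^T_{ij} = (AB)_{ji} = sum_k A_{jk} B_{ki}.
For i=2, j=1 we need (AB)_{12}:
A_{11} * B_{12} = 0 * 6 = 0
A_{12} * B_{22} = -9 * 9 = -81
Sum = 0 + -81 = -81

-81


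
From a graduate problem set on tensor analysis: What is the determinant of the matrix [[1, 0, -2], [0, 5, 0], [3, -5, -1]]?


Expanding along the first row, det(A) = a11*M_11 - a12*M_12 + a13*M_13, where M_1j is the (1,j) minor.
Minor M_11 = 5*-1 - 0*-5 = -5
Minor M_12 = 0*-1 - 0*3 = 0
Minor M_13 = 0*-5 - 5*3 = -15
det = 1*(-5) - 0*(0) + -2*(-15)
    = -5 - 0 + 30
    = 25

25


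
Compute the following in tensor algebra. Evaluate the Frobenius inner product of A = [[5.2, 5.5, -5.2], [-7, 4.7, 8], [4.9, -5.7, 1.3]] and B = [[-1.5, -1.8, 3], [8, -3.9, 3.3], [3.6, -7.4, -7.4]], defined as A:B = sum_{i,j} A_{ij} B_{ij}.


A:B = sum over all i,j of A_{ij} * B_{ij}.
Row 1: 5.2*-1.5=-7.8, 5.5*-1.8=-9.9, -5.2*3=-15.6 => row sum = -33.3
Row 2: -7*8=-56, 4.7*-3.9=-18.33, 8*3.3=26.4 => row sum = -47.93
Row 3: 4.9*3.6=17.64, -5.7*-7.4=42.18, 1.3*-7.4=-9.62 => row sum = 50.2
Total = -33.3 + -47.93 + 50.2 = -31.03

-31.03


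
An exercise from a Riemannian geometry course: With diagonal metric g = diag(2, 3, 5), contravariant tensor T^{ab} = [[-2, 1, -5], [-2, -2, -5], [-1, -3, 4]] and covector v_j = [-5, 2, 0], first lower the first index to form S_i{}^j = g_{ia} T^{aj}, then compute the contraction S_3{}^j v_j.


Step 1: lower the first index. For a diagonal metric, g_{ia} T^{aj} = g_{ii} T^{ij} (no sum on i).
g_{33} = 5
S_3{}^1 = 5 * T^{31} = 5 * -1 = -5
S_3{}^2 = 5 * T^{32} = 5 * -3 = -15
S_3{}^3 = 5 * T^{33} = 5 * 4 = 20
Step 2: contract S_3{}^j with v_j.
S_3{}^1 * v_1 = -5 * -5 = 25
S_3{}^2 * v_2 = -15 * 2 = -30
S_3{}^3 * v_3 = 20 * 0 = 0
Result = 25 + -30 + 0 = -5

-5


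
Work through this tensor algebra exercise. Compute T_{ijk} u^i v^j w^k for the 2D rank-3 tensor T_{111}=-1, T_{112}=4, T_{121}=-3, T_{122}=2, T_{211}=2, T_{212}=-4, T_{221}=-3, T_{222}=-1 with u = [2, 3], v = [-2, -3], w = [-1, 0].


S = sum over i,j,k of T_{ijk} u_i v_j w_k. Expanding all 8 terms:
T_{111}*u_1*v_1*w_1 = -1*2*-2*-1 = -4  (running total: -4)
T_{112}*u_1*v_1*w_2 = 4*2*-2*0 = 0  (running total: -4)
T_{121}*u_1*v_2*w_1 = -3*2*-3*-1 = -18  (running total: -22)
T_{122}*u_1*v_2*w_2 = 2*2*-3*0 = 0  (running total: -22)
T_{211}*u_2*v_1*w_1 = 2*3*-2*-1 = 12  (running total: -10)
T_{212}*u_2*v_1*w_2 = -4*3*-2*0 = 0  (running total: -10)
T_{221}*u_2*v_2*w_1 = -3*3*-3*-1 = -27  (running total: -37)
T_{222}*u_2*v_2*w_2 = -1*3*-3*0 = 0  (running total: -37)
S = -37

-37


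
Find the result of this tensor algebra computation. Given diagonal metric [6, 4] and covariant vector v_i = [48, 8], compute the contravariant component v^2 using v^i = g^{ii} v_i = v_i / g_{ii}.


To raise an index with a diagonal metric: v^i = v_i / g_{ii}.
For index 2: v_2 = 8, g_{22} = 4
v^2 = 8 / 4 = 2

2


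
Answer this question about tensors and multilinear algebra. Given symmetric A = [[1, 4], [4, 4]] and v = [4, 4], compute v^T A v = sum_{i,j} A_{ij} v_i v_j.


First compute Av:
(Av)_1 = 1*4 + 4*4 = 20
(Av)_2 = 4*4 + 4*4 = 32
Av = [20, 32]
Then v^T (Av) = 4*20 + 4*32
= 80 + 128 = 208

208


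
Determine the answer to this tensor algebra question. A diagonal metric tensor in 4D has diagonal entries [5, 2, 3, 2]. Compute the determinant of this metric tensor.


For a diagonal metric, the determinant is the product of diagonal entries.
Diagonal entries: 5, 2, 3, 2
det(g) = 5 * 2 * 3 * 2 = 60

60


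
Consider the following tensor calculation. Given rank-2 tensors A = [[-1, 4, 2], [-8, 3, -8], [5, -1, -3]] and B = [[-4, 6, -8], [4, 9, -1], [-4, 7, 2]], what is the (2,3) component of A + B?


Tensor addition is component-wise: (A + B)_{ij} = A_{ij} + B_{ij}.
A_{23} = -8
B_{23} = -1
(A + B)_{23} = -8 + -1 = -9

-9


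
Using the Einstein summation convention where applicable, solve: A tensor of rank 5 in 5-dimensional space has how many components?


The number of components of a rank-r tensor in d dimensions is d^r.
Here d = 5 and r = 5.
5^5 = 3125

3125


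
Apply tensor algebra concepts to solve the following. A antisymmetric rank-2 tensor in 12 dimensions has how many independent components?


A antisymmetric rank-2 tensor in d dimensions has d(d-1)/2 independent components.
d = 12
d(d-1)/2 = 12 * 11 / 2 = 132 / 2 = 66

66


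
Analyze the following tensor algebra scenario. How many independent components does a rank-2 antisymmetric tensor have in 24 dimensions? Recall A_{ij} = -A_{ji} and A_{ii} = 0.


An antisymmetric rank-2 tensor satisfies A_{ij} = -A_{ji}, so diagonal entries are zero.
The independent components are the upper-triangular entries: C(n, 2) = n(n-1)/2.
n = 24
C(24, 2) = 24 * 23 / 2 = 552 / 2 = 276

276


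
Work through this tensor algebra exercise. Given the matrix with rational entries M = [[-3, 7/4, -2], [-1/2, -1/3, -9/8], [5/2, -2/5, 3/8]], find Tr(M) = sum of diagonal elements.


The trace is the sum of diagonal entries.
Diagonal: M[1,1] = -3, M[2,2] = -1/3, M[3,3] = 3/8
Tr(M) = -3 + -1/3 + 3/8
Computing step by step:
After adding M[1,1]: -3
After adding M[2,2]: -10/3
After adding M[3,3]: -71/24
Tr(M) = -71/24

-71/24


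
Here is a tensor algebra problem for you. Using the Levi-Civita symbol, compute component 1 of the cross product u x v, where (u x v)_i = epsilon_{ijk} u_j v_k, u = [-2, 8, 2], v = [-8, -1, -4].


(u x v)_1 = sum_{j,k} epsilon_{1jk} u_j v_k. Only permutations of (1,2,3) contribute; the two non-zero terms are:
eps_{123} u_2 v_3 = 1 * 8 * -4 = -32
eps_{132} u_3 v_2 = -1 * 2 * -1 = 2
(u x v)_1 = -30

-30


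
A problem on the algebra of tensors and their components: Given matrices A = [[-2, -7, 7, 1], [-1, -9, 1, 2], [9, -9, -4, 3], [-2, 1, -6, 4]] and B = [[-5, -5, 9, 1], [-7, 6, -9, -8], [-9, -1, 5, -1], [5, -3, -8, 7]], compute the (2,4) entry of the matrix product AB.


(AB)_{ij} = sum_k A_{ik} B_{kj}.
For i=2, j=4:
A_{21} * B_{14} = -1 * 1 = -1
A_{22} * B_{24} = -9 * -8 = 72
A_{23} * B_{34} = 1 * -1 = -1
A_{24} * B_{44} = 2 * 7 = 14
Sum = -1 + 72 + -1 + 14 = 84

84


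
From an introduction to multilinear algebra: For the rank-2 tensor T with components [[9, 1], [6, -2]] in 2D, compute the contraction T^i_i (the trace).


The contraction (trace) of a rank-2 tensor is the sum of its diagonal elements.
Diagonal entries: A[1,1] = 9, A[2,2] = -2
Tr(A) = 9 + -2 = 7

7


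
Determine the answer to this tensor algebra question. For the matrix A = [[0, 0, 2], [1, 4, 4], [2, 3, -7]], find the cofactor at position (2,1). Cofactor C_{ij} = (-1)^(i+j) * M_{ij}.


To find cofactor C_{21}, delete row 2 and column 1.
The resulting 2x2 submatrix is: [[0, 2], [3, -7]]
Minor M_{21} = 0*-7 - 2*3
  = 0 - 6 = -6
Sign = (-1)^(2+1) = (-1)^3 = -1
Cofactor C_{21} = -1 * -6 = 6

6


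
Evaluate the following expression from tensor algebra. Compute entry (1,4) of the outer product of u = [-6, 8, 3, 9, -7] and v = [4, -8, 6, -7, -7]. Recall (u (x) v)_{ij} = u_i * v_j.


The outer product entry T_{ij} = u_i * v_j.
We need i=1, j=4.
u_1 = -6, v_4 = -7
T_{1,4} = -6 * -7 = 42

42


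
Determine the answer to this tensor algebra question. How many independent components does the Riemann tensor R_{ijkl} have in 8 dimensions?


The Riemann tensor in d dimensions has d^2(d^2 - 1)/12 independent components.
d = 8, so d^2 = 64
d^2 - 1 = 63
d^2(d^2 - 1) = 64 * 63 = 4032
Divide by 12: 4032 / 12 = 336

336


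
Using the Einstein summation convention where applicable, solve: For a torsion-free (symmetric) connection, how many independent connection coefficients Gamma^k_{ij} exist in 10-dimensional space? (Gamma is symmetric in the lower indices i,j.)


Christoffel symbols Gamma^k_{ij} are symmetric in i,j, so there are d * d(d+1)/2 independent symbols.
d = 10
d(d+1)/2 = 10 * 11 / 2 = 55
Total = 10 * 55 = 550

550


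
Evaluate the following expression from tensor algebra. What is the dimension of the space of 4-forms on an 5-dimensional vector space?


The dimension of the space of p-forms on an n-dimensional space is C(n, p).
n = 5, p = 4
C(5, 4) = 5! / (4! * 1!) = 5

5


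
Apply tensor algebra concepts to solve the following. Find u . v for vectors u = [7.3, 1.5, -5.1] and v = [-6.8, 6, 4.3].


The inner product u . v = sum of u_i * v_i.
Term-by-term: 7.3 * -6.8, 1.5 * 6, -5.1 * 4.3
Products: -49.64, 9, -21.93
Sum = -49.64 + 9 + -21.93 = -62.57

-62.57


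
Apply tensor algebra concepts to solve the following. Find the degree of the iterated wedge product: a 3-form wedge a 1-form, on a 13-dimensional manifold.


The degree of a wedge product is the sum of the degrees of the individual forms.
Degrees: 3, 1
Total degree = 3 + 1 = 4

4


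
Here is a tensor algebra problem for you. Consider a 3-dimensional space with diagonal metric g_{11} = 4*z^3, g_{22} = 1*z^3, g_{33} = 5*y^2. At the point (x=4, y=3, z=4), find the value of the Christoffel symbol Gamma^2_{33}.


For a diagonal metric, Gamma^k_{ij} = (1/2) g^{kk} (dg_{ik}/dx_j + dg_{jk}/dx_i - dg_{ij}/dx_k).
The metric is diagonal, so g_{ab} = 0 for a != b.
At the given point: g_{11} = 256, g_{22} = 64, g_{33} = 45
g^{22} = 1/64
dg_{32}/dx_3 = 0 (off-diagonal)
dg_{32}/dx_3 = 0 (off-diagonal)
dg_{33}/dx_2 = dg_{33}/dx_2 = 30
Numerator = 0 + 0 - 30 = -30
Gamma^2_{33} = -30 / (2 * 64) = -15/64

-15/64


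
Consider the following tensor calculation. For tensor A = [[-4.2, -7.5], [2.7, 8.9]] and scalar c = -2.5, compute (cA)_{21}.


Scalar multiplication: (cA)_{ij} = c * A_{ij}.
c = -2.5
A_{21} = 2.7
(cA)_{21} = -2.5 * 2.7 = -6.75

-6.75


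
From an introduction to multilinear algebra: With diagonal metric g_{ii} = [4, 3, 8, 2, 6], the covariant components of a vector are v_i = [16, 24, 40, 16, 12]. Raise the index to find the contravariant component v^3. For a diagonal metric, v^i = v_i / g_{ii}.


To raise an index with a diagonal metric: v^i = v_i / g_{ii}.
For index 3: v_3 = 40, g_{33} = 8
v^3 = 40 / 8 = 5

5


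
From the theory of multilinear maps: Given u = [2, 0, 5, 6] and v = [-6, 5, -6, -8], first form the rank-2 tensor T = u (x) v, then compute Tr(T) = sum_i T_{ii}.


The outer product gives T_{ij} = u_i v_j.
The trace (contraction) is Tr(T) = sum_i T_{ii} = sum_i u_i v_i.
Diagonal entries:
T_{11} = u_1 * v_1 = 2 * -6 = -12
T_{22} = u_2 * v_2 = 0 * 5 = 0
T_{33} = u_3 * v_3 = 5 * -6 = -30
T_{44} = u_4 * v_4 = 6 * -8 = -48
Tr(T) = -12 + 0 + -30 + -48 = -90

-90


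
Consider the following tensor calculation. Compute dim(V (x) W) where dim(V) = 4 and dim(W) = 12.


The dimension of a tensor product is the product of dimensions.
dim(V) = 4, dim(W) = 12
dim(V (x) W) = 4 * 12 = 48

48


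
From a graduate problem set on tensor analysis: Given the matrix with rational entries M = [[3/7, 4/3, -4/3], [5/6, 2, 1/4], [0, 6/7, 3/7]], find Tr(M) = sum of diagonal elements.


The trace is the sum of diagonal entries.
Diagonal: M[1,1] = 3/7, M[2,2] = 2, M[3,3] = 3/7
Tr(M) = 3/7 + 2 + 3/7
Computing step by step:
After adding M[1,1]: 3/7
After adding M[2,2]: 17/7
After adding M[3,3]: 20/7
Tr(M) = 20/7

20/7


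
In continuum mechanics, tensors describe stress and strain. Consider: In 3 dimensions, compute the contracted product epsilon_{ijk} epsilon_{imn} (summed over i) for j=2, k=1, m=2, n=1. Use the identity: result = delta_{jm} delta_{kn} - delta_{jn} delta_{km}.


Using the identity: epsilon_{ijk} epsilon_{imn} = delta_{jm} delta_{kn} - delta_{jn} delta_{km}.
delta_{22} = 1
delta_{11} = 1
delta_{21} = 0
delta_{12} = 0
Result = 1 * 1 - 0 * 0 = 1 - 0 = 1

1


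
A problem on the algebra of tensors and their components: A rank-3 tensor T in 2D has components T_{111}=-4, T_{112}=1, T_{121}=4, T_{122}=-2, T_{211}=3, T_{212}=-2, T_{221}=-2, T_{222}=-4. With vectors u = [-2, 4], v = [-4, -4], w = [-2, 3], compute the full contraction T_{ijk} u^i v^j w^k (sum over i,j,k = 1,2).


S = sum over i,j,k of T_{ijk} u_i v_j w_k. Expanding all 8 terms:
T_{111}*u_1*v_1*w_1 = -4*-2*-4*-2 = 64  (running total: 64)
T_{112}*u_1*v_1*w_2 = 1*-2*-4*3 = 24  (running total: 88)
T_{121}*u_1*v_2*w_1 = 4*-2*-4*-2 = -64  (running total: 24)
T_{122}*u_1*v_2*w_2 = -2*-2*-4*3 = -48  (running total: -24)
T_{211}*u_2*v_1*w_1 = 3*4*-4*-2 = 96  (running total: 72)
T_{212}*u_2*v_1*w_2 = -2*4*-4*3 = 96  (running total: 168)
T_{221}*u_2*v_2*w_1 = -2*4*-4*-2 = -64  (running total: 104)
T_{222}*u_2*v_2*w_2 = -4*4*-4*3 = 192  (running total: 296)
S = 296

296


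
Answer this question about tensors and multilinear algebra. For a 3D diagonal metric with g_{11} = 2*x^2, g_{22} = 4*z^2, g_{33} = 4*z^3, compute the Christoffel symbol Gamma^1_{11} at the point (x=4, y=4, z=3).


For a diagonal metric, Gamma^k_{ij} = (1/2) g^{kk} (dg_{ik}/dx_j + dg_{jk}/dx_i - dg_{ij}/dx_k).
The metric is diagonal, so g_{ab} = 0 for a != b.
At the given point: g_{11} = 32, g_{22} = 36, g_{33} = 108
g^{11} = 1/32
dg_{11}/dx_1 = dg_{11}/dx_1 = 16
dg_{11}/dx_1 = dg_{11}/dx_1 = 16
dg_{11}/dx_1 = dg_{11}/dx_1 = 16
Numerator = 16 + 16 - 16 = 16
Gamma^1_{11} = 16 / (2 * 32) = 1/4

1/4


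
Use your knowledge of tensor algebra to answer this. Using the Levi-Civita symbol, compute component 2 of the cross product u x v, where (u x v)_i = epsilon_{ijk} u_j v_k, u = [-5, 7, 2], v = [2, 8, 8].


(u x v)_2 = sum_{j,k} epsilon_{2jk} u_j v_k. Only permutations of (1,2,3) contribute; the two non-zero terms are:
eps_{213} u_1 v_3 = -1 * -5 * 8 = 40
eps_{231} u_3 v_1 = 1 * 2 * 2 = 4
(u x v)_2 = 44

44


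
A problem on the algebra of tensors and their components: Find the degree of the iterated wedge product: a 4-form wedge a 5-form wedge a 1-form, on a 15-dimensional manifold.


The degree of a wedge product is the sum of the degrees of the individual forms.
Degrees: 4, 5, 1
Total degree = 4 + 5 + 1 = 10

10


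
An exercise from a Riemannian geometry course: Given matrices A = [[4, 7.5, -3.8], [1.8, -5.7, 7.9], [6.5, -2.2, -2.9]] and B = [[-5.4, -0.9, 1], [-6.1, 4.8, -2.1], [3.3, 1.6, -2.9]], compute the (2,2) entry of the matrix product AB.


(AB)_{ij} = sum_k A_{ik} B_{kj}.
For i=2, j=2:
A_{21} * B_{12} = 1.8 * -0.9 = -1.62
A_{22} * B_{22} = -5.7 * 4.8 = -27.36
A_{23} * B_{32} = 7.9 * 1.6 = 12.64
Sum = -1.62 + -27.36 + 12.64 = -16.34

-16.34


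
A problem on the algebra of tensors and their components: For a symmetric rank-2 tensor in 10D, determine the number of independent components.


A symmetric rank-2 tensor in d dimensions has d(d+1)/2 independent components.
d = 10
d(d+1)/2 = 10 * 11 / 2 = 110 / 2 = 55

55


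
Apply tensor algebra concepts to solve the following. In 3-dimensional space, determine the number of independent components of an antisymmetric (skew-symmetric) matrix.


An antisymmetric rank-2 tensor satisfies A_{ij} = -A_{ji}, so diagonal entries are zero.
The independent components are the upper-triangular entries: C(n, 2) = n(n-1)/2.
n = 3
C(3, 2) = 3 * 2 / 2 = 6 / 2 = 3

3


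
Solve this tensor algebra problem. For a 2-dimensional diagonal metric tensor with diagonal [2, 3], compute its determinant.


For a diagonal metric, the determinant is the product of diagonal entries.
Diagonal entries: 2, 3
det(g) = 2 * 3 = 6

6


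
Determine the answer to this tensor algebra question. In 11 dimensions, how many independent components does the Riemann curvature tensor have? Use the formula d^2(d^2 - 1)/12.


The Riemann tensor in d dimensions has d^2(d^2 - 1)/12 independent components.
d = 11, so d^2 = 121
d^2 - 1 = 120
d^2(d^2 - 1) = 121 * 120 = 14520
Divide by 12: 14520 / 12 = 1210

1210


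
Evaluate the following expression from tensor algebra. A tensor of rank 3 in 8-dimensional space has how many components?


The number of components of a rank-r tensor in d dimensions is d^r.
Here d = 8 and r = 3.
8^3 = 512

512


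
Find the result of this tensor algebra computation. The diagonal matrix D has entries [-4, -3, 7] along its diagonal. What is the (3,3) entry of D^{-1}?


For a diagonal matrix, the inverse has entries (D^{-1})_{ii} = 1/d_{ii}.
The diagonal entries are: d_{11} = -4, d_{22} = -3, d_{33} = 7
We need (D^{-1})_{33} = 1/d_{33} = 1/7 = 1/7

1/7


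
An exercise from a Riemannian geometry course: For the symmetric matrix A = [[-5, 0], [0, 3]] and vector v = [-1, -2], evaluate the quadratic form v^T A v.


First compute Av:
(Av)_1 = -5*-1 + 0*-2 = 5
(Av)_2 = 0*-1 + 3*-2 = -6
Av = [5, -6]
Then v^T (Av) = -1*5 + -2*-6
= -5 + 12 = 7

7


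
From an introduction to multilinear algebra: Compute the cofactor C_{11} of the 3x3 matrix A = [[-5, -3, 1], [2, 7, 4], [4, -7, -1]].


To find cofactor C_{11}, delete row 1 and column 1.
The resulting 2x2 submatrix is: [[7, 4], [-7, -1]]
Minor M_{11} = 7*-1 - 4*-7
  = -7 - -28 = 21
Sign = (-1)^(1+1) = (-1)^2 = 1
Cofactor C_{11} = 1 * 21 = 21

21


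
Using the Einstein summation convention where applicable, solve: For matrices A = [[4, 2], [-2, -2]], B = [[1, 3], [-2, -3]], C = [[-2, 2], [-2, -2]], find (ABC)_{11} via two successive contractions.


(ABC)_{11} = sum_m (AB)_{1m} C_{m1}. First compute row 1 of AB.
(AB)_{11} = 4*1 + 2*-2 = 0
(AB)_{12} = 4*3 + 2*-3 = 6
Now contract with column 1 of C:
(AB)_{11} * C_{11} = 0 * -2 = 0
(AB)_{12} * C_{21} = 6 * -2 = -12
(ABC)_{11} = 0 + -12 = -12

-12


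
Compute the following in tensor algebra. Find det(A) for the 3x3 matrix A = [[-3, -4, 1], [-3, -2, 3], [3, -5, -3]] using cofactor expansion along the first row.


Expanding along the first row, det(A) = a11*M_11 - a12*M_12 + a13*M_13, where M_1j is the (1,j) minor.
Minor M_11 = -2*-3 - 3*-5 = 21
Minor M_12 = -3*-3 - 3*3 = 0
Minor M_13 = -3*-5 - -2*3 = 21
det = -3*(21) - -4*(0) + 1*(21)
    = -63 - 0 + 21
    = -42

-42


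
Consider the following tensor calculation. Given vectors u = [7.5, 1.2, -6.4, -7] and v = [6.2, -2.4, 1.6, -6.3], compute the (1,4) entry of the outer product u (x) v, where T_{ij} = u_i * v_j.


The outer product entry T_{ij} = u_i * v_j.
We need i=1, j=4.
u_1 = 7.5, v_4 = -6.3
T_{1,4} = 7.5 * -6.3 = -47.25

-47.25


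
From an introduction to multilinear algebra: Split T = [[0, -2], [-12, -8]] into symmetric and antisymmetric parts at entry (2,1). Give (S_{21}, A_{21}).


T_{21} = -12
T_{12} = -2
S_{21} = (-12 + -2)/2 = -14/2 = -7
A_{21} = (-12 - -2)/2 = -10/2 = -5
Check: S + A = -7 + -5 = -12 = T_{21}.

(-7, -5)


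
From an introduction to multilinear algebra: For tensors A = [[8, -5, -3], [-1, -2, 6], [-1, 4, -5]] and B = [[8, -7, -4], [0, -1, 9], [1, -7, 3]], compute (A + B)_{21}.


Tensor addition is component-wise: (A + B)_{ij} = A_{ij} + B_{ij}.
A_{21} = -1
B_{21} = 0
(A + B)_{21} = -1 + 0 = -1

-1


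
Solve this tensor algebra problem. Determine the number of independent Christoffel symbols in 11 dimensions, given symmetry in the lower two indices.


Christoffel symbols Gamma^k_{ij} are symmetric in i,j, so there are d * d(d+1)/2 independent symbols.
d = 11
d(d+1)/2 = 11 * 12 / 2 = 66
Total = 11 * 66 = 726

726


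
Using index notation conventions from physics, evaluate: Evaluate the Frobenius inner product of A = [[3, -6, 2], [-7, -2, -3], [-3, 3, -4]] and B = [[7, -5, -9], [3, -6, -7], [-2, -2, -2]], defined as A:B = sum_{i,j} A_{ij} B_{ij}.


A:B = sum over all i,j of A_{ij} * B_{ij}.
Row 1: 3*7=21, -6*-5=30, 2*-9=-18 => row sum = 33
Row 2: -7*3=-21, -2*-6=12, -3*-7=21 => row sum = 12
Row 3: -3*-2=6, 3*-2=-6, -4*-2=8 => row sum = 8
Total = 33 + 12 + 8 = 53

53


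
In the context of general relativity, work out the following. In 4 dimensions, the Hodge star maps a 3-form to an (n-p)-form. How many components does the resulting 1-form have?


The Hodge dual of a p-form on an n-dimensional manifold is an (n-p)-form.
n = 4, p = 3, so dual degree = 4 - 3 = 1
The number of components is C(n, n-p) = C(4, 1) = 4

4


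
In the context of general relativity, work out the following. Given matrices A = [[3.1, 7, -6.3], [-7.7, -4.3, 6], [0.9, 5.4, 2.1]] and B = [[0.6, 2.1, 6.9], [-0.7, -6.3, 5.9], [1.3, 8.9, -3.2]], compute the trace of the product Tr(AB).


Tr(AB) = sum_i (AB)_{ii} where (AB)_{ii} = sum_k A_{ik} B_{ki}.
(AB)_{11} = 3.1*0.6 + 7*-0.7 + -6.3*1.3 = -11.23
(AB)_{22} = -7.7*2.1 + -4.3*-6.3 + 6*8.9 = 64.32
(AB)_{33} = 0.9*6.9 + 5.4*5.9 + 2.1*-3.2 = 31.35
Tr(AB) = -11.23 + 64.32 + 31.35 = 84.44

84.44


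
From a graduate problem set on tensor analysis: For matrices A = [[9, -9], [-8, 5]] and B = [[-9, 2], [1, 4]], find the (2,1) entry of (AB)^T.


(AB)^T_{ij} = (AB)_{ji} = sum_k A_{jk} B_{ki}.
For i=2, j=1 we need (AB)_{12}:
A_{11} * B_{12} = 9 * 2 = 18
A_{12} * B_{22} = -9 * 4 = -36
Sum = 18 + -36 = -18

-18


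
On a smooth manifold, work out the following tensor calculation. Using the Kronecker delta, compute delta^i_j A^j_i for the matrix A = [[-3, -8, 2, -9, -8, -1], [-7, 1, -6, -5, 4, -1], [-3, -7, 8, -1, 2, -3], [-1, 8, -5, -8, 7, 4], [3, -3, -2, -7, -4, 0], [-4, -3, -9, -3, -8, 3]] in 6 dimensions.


The contraction (trace) of a rank-2 tensor is the sum of its diagonal elements.
Diagonal entries: A[1,1] = -3, A[2,2] = 1, A[3,3] = 8, A[4,4] = -8, A[5,5] = -4, A[6,6] = 3
Tr(A) = -3 + 1 + 8 + -8 + -4 + 3 = -3

-3


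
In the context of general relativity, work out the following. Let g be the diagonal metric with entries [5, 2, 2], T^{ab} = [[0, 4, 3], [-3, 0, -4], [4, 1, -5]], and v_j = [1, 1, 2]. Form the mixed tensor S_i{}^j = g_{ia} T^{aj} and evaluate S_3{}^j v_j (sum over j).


Step 1: lower the first index. For a diagonal metric, g_{ia} T^{aj} = g_{ii} T^{ij} (no sum on i).
g_{33} = 2
S_3{}^1 = 2 * T^{31} = 2 * 4 = 8
S_3{}^2 = 2 * T^{32} = 2 * 1 = 2
S_3{}^3 = 2 * T^{33} = 2 * -5 = -10
Step 2: contract S_3{}^j with v_j.
S_3{}^1 * v_1 = 8 * 1 = 8
S_3{}^2 * v_2 = 2 * 1 = 2
S_3{}^3 * v_3 = -10 * 2 = -20
Result = 8 + 2 + -20 = -10

-10


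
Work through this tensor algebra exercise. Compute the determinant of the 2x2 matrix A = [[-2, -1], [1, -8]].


For a 2x2 matrix [[a, b], [c, d]], det = a*d - b*c.
a = -2, b = -1, c = 1, d = -8
a*d = -2 * -8 = 16
b*c = -1 * 1 = -1
det = 16 - -1 = 17

17


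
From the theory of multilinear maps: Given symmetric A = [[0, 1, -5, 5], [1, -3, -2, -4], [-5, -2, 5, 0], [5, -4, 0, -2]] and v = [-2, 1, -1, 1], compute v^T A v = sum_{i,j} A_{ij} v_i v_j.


First compute Av:
(Av)_1 = 0*-2 + 1*1 + -5*-1 + 5*1 = 11
(Av)_2 = 1*-2 + -3*1 + -2*-1 + -4*1 = -7
(Av)_3 = -5*-2 + -2*1 + 5*-1 + 0*1 = 3
(Av)_4 = 5*-2 + -4*1 + 0*-1 + -2*1 = -16
Av = [11, -7, 3, -16]
Then v^T (Av) = -2*11 + 1*-7 + -1*3 + 1*-16
= -22 + -7 + -3 + -16 = -48

-48


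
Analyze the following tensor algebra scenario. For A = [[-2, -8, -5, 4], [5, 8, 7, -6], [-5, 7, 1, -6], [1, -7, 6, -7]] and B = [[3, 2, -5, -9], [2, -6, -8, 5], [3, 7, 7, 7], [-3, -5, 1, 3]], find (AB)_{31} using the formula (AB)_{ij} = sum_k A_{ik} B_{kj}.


(AB)_{ij} = sum_k A_{ik} B_{kj}.
For i=3, j=1:
A_{31} * B_{11} = -5 * 3 = -15
A_{32} * B_{21} = 7 * 2 = 14
A_{33} * B_{31} = 1 * 3 = 3
A_{34} * B_{41} = -6 * -3 = 18
Sum = -15 + 14 + 3 + 18 = 20

20


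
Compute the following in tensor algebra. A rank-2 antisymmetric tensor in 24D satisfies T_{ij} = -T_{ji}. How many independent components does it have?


An antisymmetric rank-2 tensor satisfies A_{ij} = -A_{ji}, so diagonal entries are zero.
The independent components are the upper-triangular entries: C(n, 2) = n(n-1)/2.
n = 24
C(24, 2) = 24 * 23 / 2 = 552 / 2 = 276

276


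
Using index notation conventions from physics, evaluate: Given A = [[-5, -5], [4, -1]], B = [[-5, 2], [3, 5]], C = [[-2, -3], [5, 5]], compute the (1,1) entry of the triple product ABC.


(ABC)_{11} = sum_m (AB)_{1m} C_{m1}. First compute row 1 of AB.
(AB)_{11} = -5*-5 + -5*3 = 10
(AB)_{12} = -5*2 + -5*5 = -35
Now contract with column 1 of C:
(AB)_{11} * C_{11} = 10 * -2 = -20
(AB)_{12} * C_{21} = -35 * 5 = -175
(ABC)_{11} = -20 + -175 = -195

-195


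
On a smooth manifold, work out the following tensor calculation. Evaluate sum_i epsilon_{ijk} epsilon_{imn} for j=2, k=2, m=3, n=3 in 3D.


Using the identity: epsilon_{ijk} epsilon_{imn} = delta_{jm} delta_{kn} - delta_{jn} delta_{km}.
delta_{23} = 0
delta_{23} = 0
delta_{23} = 0
delta_{23} = 0
Result = 0 * 0 - 0 * 0 = 0 - 0 = 0

0


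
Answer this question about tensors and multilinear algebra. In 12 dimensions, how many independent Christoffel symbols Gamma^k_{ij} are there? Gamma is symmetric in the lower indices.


Christoffel symbols Gamma^k_{ij} are symmetric in i,j, so there are d * d(d+1)/2 independent symbols.
d = 12
d(d+1)/2 = 12 * 13 / 2 = 78
Total = 12 * 78 = 936

936


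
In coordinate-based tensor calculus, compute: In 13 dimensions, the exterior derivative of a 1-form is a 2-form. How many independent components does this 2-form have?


The exterior derivative of a p-form is a (p+1)-form.
Its number of independent components is C(n, p+1).
n = 13, p+1 = 2
C(13, 2) = 78

78


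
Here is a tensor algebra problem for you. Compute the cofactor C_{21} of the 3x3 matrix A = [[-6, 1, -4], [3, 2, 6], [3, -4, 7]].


To find cofactor C_{21}, delete row 2 and column 1.
The resulting 2x2 submatrix is: [[1, -4], [-4, 7]]
Minor M_{21} = 1*7 - -4*-4
  = 7 - 16 = -9
Sign = (-1)^(2+1) = (-1)^3 = -1
Cofactor C_{21} = -1 * -9 = 9

9


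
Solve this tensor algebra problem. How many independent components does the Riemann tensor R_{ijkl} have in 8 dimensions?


The Riemann tensor in d dimensions has d^2(d^2 - 1)/12 independent components.
d = 8, so d^2 = 64
d^2 - 1 = 63
d^2(d^2 - 1) = 64 * 63 = 4032
Divide by 12: 4032 / 12 = 336

336
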